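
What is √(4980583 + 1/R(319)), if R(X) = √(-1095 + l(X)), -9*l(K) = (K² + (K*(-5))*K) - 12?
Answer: √(785779778430835783 + 1191603*√397201)/397201 ≈ 2231.7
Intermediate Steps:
l(K) = 4/3 + 4*K²/9 (l(K) = -((K² + (K*(-5))*K) - 12)/9 = -((K² + (-5*K)*K) - 12)/9 = -((K² - 5*K²) - 12)/9 = -(-4*K² - 12)/9 = -(-12 - 4*K²)/9 = 4/3 + 4*K²/9)
R(X) = √(-3281/3 + 4*X²/9) (R(X) = √(-1095 + (4/3 + 4*X²/9)) = √(-3281/3 + 4*X²/9))
√(4980583 + 1/R(319)) = √(4980583 + 1/(√(-9843 + 4*319²)/3)) = √(4980583 + 1/(√(-9843 + 4*101761)/3)) = √(4980583 + 1/(√(-9843 + 407044)/3)) = √(4980583 + 1/(√397201/3)) = √(4980583 + 3*√397201/397201)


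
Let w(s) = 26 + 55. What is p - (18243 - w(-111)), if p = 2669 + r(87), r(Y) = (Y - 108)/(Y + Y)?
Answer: -898601/58 ≈ -15493.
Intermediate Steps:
w(s) = 81
r(Y) = (-108 + Y)/(2*Y) (r(Y) = (-108 + Y)/((2*Y)) = (-108 + Y)*(1/(2*Y)) = (-108 + Y)/(2*Y))
p = 154795/58 (p = 2669 + (½)*(-108 + 87)/87 = 2669 + (½)*(1/87)*(-21) = 2669 - 7/58 = 154795/58 ≈ 2668.9)
p - (18243 - w(-111)) = 154795/58 - (18243 - 1*81) = 154795/58 - (18243 - 81) = 154795/58 - 1*18162 = 154795/58 - 18162 = -898601/58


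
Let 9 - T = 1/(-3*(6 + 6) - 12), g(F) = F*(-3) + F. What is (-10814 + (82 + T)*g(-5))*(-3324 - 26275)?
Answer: 7035415909/24 ≈ 2.9314e+8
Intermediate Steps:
g(F) = -2*F (g(F) = -3*F + F = -2*F)
T = 433/48 (T = 9 - 1/(-3*(6 + 6) - 12) = 9 - 1/(-3*12 - 12) = 9 - 1/(-36 - 12) = 9 - 1/(-48) = 9 - 1*(-1/48) = 9 + 1/48 = 433/48 ≈ 9.0208)
(-10814 + (82 + T)*g(-5))*(-3324 - 26275) = (-10814 + (82 + 433/48)*(-2*(-5)))*(-3324 - 26275) = (-10814 + (4369/48)*10)*(-29599) = (-10814 + 21845/24)*(-29599) = -237691/24*(-29599) = 7035415909/24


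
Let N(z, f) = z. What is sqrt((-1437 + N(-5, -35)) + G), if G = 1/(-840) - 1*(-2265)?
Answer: sqrt(145176990)/420 ≈ 28.688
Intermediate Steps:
G = 1902599/840 (G = -1/840 + 2265 = 1902599/840 ≈ 2265.0)
sqrt((-1437 + N(-5, -35)) + G) = sqrt((-1437 - 5) + 1902599/840) = sqrt(-1442 + 1902599/840) = sqrt(691319/840) = sqrt(145176990)/420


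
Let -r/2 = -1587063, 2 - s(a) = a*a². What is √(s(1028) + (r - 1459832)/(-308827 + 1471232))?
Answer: 8*I*√22935821888012534870/1162405 ≈ 32960.0*I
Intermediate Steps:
s(a) = 2 - a³ (s(a) = 2 - a*a² = 2 - a³)
r = 3174126 (r = -2*(-1587063) = 3174126)
√(s(1028) + (r - 1459832)/(-308827 + 1471232)) = √((2 - 1*1028³) + (3174126 - 1459832)/(-308827 + 1471232)) = √((2 - 1*1086373952) + 1714294/1162405) = √((2 - 1086373952) + 1714294*(1/1162405)) = √(-1086373950 + 1714294/1162405) = √(-1262806509635456/1162405) = 8*I*√22935821888012534870/1162405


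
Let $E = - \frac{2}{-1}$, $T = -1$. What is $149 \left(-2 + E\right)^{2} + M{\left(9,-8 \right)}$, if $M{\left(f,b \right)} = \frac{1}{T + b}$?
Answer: $- \frac{1}{9} \approx -0.11111$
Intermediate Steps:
$E = 2$ ($E = \left(-2\right) \left(-1\right) = 2$)
$M{\left(f,b \right)} = \frac{1}{-1 + b}$
$149 \left(-2 + E\right)^{2} + M{\left(9,-8 \right)} = 149 \left(-2 + 2\right)^{2} + \frac{1}{-1 - 8} = 149 \cdot 0^{2} + \frac{1}{-9} = 149 \cdot 0 - \frac{1}{9} = 0 - \frac{1}{9} = - \frac{1}{9}$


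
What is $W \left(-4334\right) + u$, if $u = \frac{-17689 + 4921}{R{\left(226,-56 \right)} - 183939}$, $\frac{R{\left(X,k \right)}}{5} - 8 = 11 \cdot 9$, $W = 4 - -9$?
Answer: $- \frac{2583333850}{45851} \approx -56342.0$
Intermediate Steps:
$W = 13$ ($W = 4 + 9 = 13$)
$R{\left(X,k \right)} = 535$ ($R{\left(X,k \right)} = 40 + 5 \cdot 11 \cdot 9 = 40 + 5 \cdot 99 = 40 + 495 = 535$)
$u = \frac{3192}{45851}$ ($u = \frac{-17689 + 4921}{535 - 183939} = - \frac{12768}{-183404} = \left(-12768\right) \left(- \frac{1}{183404}\right) = \frac{3192}{45851} \approx 0.069617$)
$W \left(-4334\right) + u = 13 \left(-4334\right) + \frac{3192}{45851} = -56342 + \frac{3192}{45851} = - \frac{2583333850}{45851}$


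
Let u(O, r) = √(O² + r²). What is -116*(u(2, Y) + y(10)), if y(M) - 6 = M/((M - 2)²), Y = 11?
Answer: -5713/8 - 580*√5 ≈ -2011.0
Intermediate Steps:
y(M) = 6 + M/(-2 + M)² (y(M) = 6 + M/((M - 2)²) = 6 + M/((-2 + M)²) = 6 + M/(-2 + M)²)
-116*(u(2, Y) + y(10)) = -116*(√(2² + 11²) + (6 + 10/(-2 + 10)²)) = -116*(√(4 + 121) + (6 + 10/8²)) = -116*(√125 + (6 + 10*(1/64))) = -116*(5*√5 + (6 + 5/32)) = -116*(5*√5 + 197/32) = -116*(197/32 + 5*√5) = -5713/8 - 580*√5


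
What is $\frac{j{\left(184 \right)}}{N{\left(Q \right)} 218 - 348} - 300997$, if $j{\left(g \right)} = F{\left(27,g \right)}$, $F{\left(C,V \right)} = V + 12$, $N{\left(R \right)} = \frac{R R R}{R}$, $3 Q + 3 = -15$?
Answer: $- \frac{564369326}{1875} \approx -3.01 \cdot 10^{5}$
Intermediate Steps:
$Q = -6$ ($Q = -1 + \frac{1}{3} \left(-15\right) = -1 - 5 = -6$)
$N{\left(R \right)} = R^{2}$ ($N{\left(R \right)} = \frac{R^{2} R}{R} = \frac{R^{3}}{R} = R^{2}$)
$F{\left(C,V \right)} = 12 + V$
$j{\left(g \right)} = 12 + g$
$\frac{j{\left(184 \right)}}{N{\left(Q \right)} 218 - 348} - 300997 = \frac{12 + 184}{\left(-6\right)^{2} \cdot 218 - 348} - 300997 = \frac{196}{36 \cdot 218 - 348} - 300997 = \frac{196}{7848 - 348} - 300997 = \frac{196}{7500} - 300997 = 196 \cdot \frac{1}{7500} - 300997 = \frac{49}{1875} - 300997 = - \frac{564369326}{1875}$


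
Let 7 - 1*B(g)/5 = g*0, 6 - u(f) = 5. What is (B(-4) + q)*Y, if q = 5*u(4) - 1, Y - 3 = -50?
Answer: -1833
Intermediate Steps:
Y = -47 (Y = 3 - 50 = -47)
u(f) = 1 (u(f) = 6 - 1*5 = 6 - 5 = 1)
q = 4 (q = 5*1 - 1 = 5 - 1 = 4)
B(g) = 35 (B(g) = 35 - 5*g*0 = 35 - 5*0 = 35 + 0 = 35)
(B(-4) + q)*Y = (35 + 4)*(-47) = 39*(-47) = -1833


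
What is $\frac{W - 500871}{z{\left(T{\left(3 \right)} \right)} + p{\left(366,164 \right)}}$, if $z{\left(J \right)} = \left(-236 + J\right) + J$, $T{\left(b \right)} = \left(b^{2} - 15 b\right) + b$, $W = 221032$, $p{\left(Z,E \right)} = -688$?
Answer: $\frac{279839}{990} \approx 282.67$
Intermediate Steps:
$T{\left(b \right)} = b^{2} - 14 b$
$z{\left(J \right)} = -236 + 2 J$
$\frac{W - 500871}{z{\left(T{\left(3 \right)} \right)} + p{\left(366,164 \right)}} = \frac{221032 - 500871}{\left(-236 + 2 \cdot 3 \left(-14 + 3\right)\right) - 688} = - \frac{279839}{\left(-236 + 2 \cdot 3 \left(-11\right)\right) - 688} = - \frac{279839}{\left(-236 + 2 \left(-33\right)\right) - 688} = - \frac{279839}{\left(-236 - 66\right) - 688} = - \frac{279839}{-302 - 688} = - \frac{279839}{-990} = \left(-279839\right) \left(- \frac{1}{990}\right) = \frac{279839}{990}$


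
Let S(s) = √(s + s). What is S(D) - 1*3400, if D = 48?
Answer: -3400 + 4*√6 ≈ -3390.2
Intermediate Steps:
S(s) = √2*√s (S(s) = √(2*s) = √2*√s)
S(D) - 1*3400 = √2*√48 - 1*3400 = √2*(4*√3) - 3400 = 4*√6 - 3400 = -3400 + 4*√6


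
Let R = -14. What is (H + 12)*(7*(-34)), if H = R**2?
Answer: -49504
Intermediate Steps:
H = 196 (H = (-14)**2 = 196)
(H + 12)*(7*(-34)) = (196 + 12)*(7*(-34)) = 208*(-238) = -49504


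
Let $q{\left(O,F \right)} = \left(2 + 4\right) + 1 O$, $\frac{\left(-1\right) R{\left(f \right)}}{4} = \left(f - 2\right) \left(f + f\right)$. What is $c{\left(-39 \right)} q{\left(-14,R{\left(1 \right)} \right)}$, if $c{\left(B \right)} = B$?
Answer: $312$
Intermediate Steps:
$R{\left(f \right)} = - 8 f \left(-2 + f\right)$ ($R{\left(f \right)} = - 4 \left(f - 2\right) \left(f + f\right) = - 4 \left(-2 + f\right) 2 f = - 4 \cdot 2 f \left(-2 + f\right) = - 8 f \left(-2 + f\right)$)
$q{\left(O,F \right)} = 6 + O$
$c{\left(-39 \right)} q{\left(-14,R{\left(1 \right)} \right)} = - 39 \left(6 - 14\right) = \left(-39\right) \left(-8\right) = 312$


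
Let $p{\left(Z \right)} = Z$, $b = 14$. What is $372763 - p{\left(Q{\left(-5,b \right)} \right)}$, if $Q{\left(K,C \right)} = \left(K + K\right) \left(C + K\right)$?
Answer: $372853$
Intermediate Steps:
$Q{\left(K,C \right)} = 2 K \left(C + K\right)$
$372763 - p{\left(Q{\left(-5,b \right)} \right)} = 372763 - 2 \left(-5\right) \left(14 - 5\right) = 372763 - 2 \left(-5\right) 9 = 372763 - -90 = 372763 + 90 = 372853$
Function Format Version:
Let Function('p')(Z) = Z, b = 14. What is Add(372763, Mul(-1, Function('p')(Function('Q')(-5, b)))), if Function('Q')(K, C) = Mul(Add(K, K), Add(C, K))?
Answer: 372853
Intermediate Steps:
Function('Q')(K, C) = Mul(2, K, Add(C, K)) (Function('Q')(K, C) = Mul(Mul(2, K), Add(C, K)) = Mul(2, K, Add(C, K)))
Add(372763, Mul(-1, Function('p')(Function('Q')(-5, b)))) = Add(372763, Mul(-1, Mul(2, -5, Add(14, -5)))) = Add(372763, Mul(-1, Mul(2, -5, 9))) = Add(372763, Mul(-1, -90)) = Add(372763, 90) = 372853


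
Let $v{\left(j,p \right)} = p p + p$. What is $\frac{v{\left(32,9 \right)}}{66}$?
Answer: $\frac{15}{11} \approx 1.3636$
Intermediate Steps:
$v{\left(j,p \right)} = p + p^{2}$ ($v{\left(j,p \right)} = p^{2} + p = p + p^{2}$)
$\frac{v{\left(32,9 \right)}}{66} = \frac{9 \left(1 + 9\right)}{66} = 9 \cdot 10 \cdot \frac{1}{66} = 90 \cdot \frac{1}{66} = \frac{15}{11}$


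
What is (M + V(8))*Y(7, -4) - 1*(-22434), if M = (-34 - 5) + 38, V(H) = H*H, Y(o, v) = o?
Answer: 22875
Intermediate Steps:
V(H) = H**2
M = -1 (M = -39 + 38 = -1)
(M + V(8))*Y(7, -4) - 1*(-22434) = (-1 + 8**2)*7 - 1*(-22434) = (-1 + 64)*7 + 22434 = 63*7 + 22434 = 441 + 22434 = 22875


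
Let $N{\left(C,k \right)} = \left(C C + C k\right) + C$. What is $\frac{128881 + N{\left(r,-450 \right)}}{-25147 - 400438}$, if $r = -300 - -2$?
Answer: $- \frac{351487}{425585} \approx -0.82589$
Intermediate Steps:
$r = -298$ ($r = -300 + 2 = -298$)
$N{\left(C,k \right)} = C + C^{2} + C k$ ($N{\left(C,k \right)} = \left(C^{2} + C k\right) + C = C + C^{2} + C k$)
$\frac{128881 + N{\left(r,-450 \right)}}{-25147 - 400438} = \frac{128881 - 298 \left(1 - 298 - 450\right)}{-25147 - 400438} = \frac{128881 - -222606}{-425585} = \left(128881 + 222606\right) \left(- \frac{1}{425585}\right) = 351487 \left(- \frac{1}{425585}\right) = - \frac{351487}{425585}$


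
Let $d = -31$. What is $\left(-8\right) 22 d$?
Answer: $5456$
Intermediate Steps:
$\left(-8\right) 22 d = \left(-8\right) 22 \left(-31\right) = \left(-176\right) \left(-31\right) = 5456$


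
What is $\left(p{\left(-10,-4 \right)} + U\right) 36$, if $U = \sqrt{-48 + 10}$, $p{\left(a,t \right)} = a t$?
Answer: $1440 + 36 i \sqrt{38} \approx 1440.0 + 221.92 i$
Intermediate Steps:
$U = i \sqrt{38}$ ($U = \sqrt{-38} = i \sqrt{38} \approx 6.1644 i$)
$\left(p{\left(-10,-4 \right)} + U\right) 36 = \left(\left(-10\right) \left(-4\right) + i \sqrt{38}\right) 36 = \left(40 + i \sqrt{38}\right) 36 = 1440 + 36 i \sqrt{38}$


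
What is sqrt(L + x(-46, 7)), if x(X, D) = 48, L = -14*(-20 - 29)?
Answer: sqrt(734) ≈ 27.092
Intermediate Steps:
L = 686 (L = -14*(-49) = 686)
sqrt(L + x(-46, 7)) = sqrt(686 + 48) = sqrt(734)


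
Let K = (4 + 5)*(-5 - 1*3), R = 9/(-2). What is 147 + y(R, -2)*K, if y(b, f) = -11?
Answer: 939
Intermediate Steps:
R = -9/2 (R = 9*(-½) = -9/2 ≈ -4.5000)
K = -72 (K = 9*(-5 - 3) = 9*(-8) = -72)
147 + y(R, -2)*K = 147 - 11*(-72) = 147 + 792 = 939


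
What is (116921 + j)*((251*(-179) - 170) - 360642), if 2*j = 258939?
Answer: -199941455721/2 ≈ -9.9971e+10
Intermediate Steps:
j = 258939/2 (j = (½)*258939 = 258939/2 ≈ 1.2947e+5)
(116921 + j)*((251*(-179) - 170) - 360642) = (116921 + 258939/2)*((251*(-179) - 170) - 360642) = 492781*((-44929 - 170) - 360642)/2 = 492781*(-45099 - 360642)/2 = (492781/2)*(-405741) = -199941455721/2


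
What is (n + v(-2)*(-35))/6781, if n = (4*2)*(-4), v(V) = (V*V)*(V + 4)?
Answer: -312/6781 ≈ -0.046011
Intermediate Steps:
v(V) = V**2*(4 + V)
n = -32 (n = 8*(-4) = -32)
(n + v(-2)*(-35))/6781 = (-32 + ((-2)**2*(4 - 2))*(-35))/6781 = (-32 + (4*2)*(-35))*(1/6781) = (-32 + 8*(-35))*(1/6781) = (-32 - 280)*(1/6781) = -312*1/6781 = -312/6781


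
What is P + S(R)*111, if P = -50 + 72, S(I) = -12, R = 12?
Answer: -1310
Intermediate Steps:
P = 22
P + S(R)*111 = 22 - 12*111 = 22 - 1332 = -1310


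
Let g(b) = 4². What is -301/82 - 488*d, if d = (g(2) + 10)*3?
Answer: -3121549/82 ≈ -38068.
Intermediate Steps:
g(b) = 16
d = 78 (d = (16 + 10)*3 = 26*3 = 78)
-301/82 - 488*d = -301/82 - 488*78 = -301*1/82 - 38064 = -301/82 - 38064 = -3121549/82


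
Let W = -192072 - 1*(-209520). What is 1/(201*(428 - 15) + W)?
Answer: 1/100461 ≈ 9.9541e-6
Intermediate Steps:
W = 17448 (W = -192072 + 209520 = 17448)
1/(201*(428 - 15) + W) = 1/(201*(428 - 15) + 17448) = 1/(201*413 + 17448) = 1/(83013 + 17448) = 1/100461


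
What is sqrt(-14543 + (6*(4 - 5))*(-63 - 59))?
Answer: I*sqrt(13811) ≈ 117.52*I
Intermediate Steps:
sqrt(-14543 + (6*(4 - 5))*(-63 - 59)) = sqrt(-14543 + (6*(-1))*(-122)) = sqrt(-14543 - 6*(-122)) = sqrt(-14543 + 732) = sqrt(-13811) = I*sqrt(13811)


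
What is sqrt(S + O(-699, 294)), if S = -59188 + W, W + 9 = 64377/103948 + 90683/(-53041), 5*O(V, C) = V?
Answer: 21*I*sqrt(8732310963258545)/8055970 ≈ 243.59*I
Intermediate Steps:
O(V, C) = V/5
W = -32515049/3222388 (W = -9 + (64377/103948 + 90683/(-53041)) = -9 + (64377*(1/103948) + 90683*(-1/53041)) = -9 + (64377/103948 - 53/31) = -9 - 3513557/3222388 = -32515049/3222388 ≈ -10.090)
S = -190759215993/3222388 (S = -59188 - 32515049/3222388 = -190759215993/3222388 ≈ -59198.)
sqrt(S + O(-699, 294)) = sqrt(-190759215993/3222388 + (1/5)*(-699)) = sqrt(-190759215993/3222388 - 699/5) = sqrt(-956048529177/16111940) = 21*I*sqrt(8732310963258545)/8055970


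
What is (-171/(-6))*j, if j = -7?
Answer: -399/2 ≈ -199.50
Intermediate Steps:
(-171/(-6))*j = -171/(-6)*(-7) = -171*(-1)/6*(-7) = -9*(-19/6)*(-7) = (57/2)*(-7) = -399/2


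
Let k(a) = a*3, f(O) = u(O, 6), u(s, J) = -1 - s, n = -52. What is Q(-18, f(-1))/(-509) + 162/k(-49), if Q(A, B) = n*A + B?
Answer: -73350/24941 ≈ -2.9409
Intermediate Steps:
f(O) = -1 - O
k(a) = 3*a
Q(A, B) = B - 52*A (Q(A, B) = -52*A + B = B - 52*A)
Q(-18, f(-1))/(-509) + 162/k(-49) = ((-1 - 1*(-1)) - 52*(-18))/(-509) + 162/((3*(-49))) = ((-1 + 1) + 936)*(-1/509) + 162/(-147) = (0 + 936)*(-1/509) + 162*(-1/147) = 936*(-1/509) - 54/49 = -936/509 - 54/49 = -73350/24941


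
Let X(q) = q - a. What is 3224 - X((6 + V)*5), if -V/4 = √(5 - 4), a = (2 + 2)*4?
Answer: 3230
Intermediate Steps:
a = 16 (a = 4*4 = 16)
V = -4 (V = -4*√(5 - 4) = -4*√1 = -4*1 = -4)
X(q) = -16 + q (X(q) = q - 1*16 = q - 16 = -16 + q)
3224 - X((6 + V)*5) = 3224 - (-16 + (6 - 4)*5) = 3224 - (-16 + 2*5) = 3224 - (-16 + 10) = 3224 - 1*(-6) = 3224 + 6 = 3230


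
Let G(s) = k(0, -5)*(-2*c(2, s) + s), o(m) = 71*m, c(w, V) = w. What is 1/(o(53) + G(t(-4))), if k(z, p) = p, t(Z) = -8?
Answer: 1/3823 ≈ 0.00026157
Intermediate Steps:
G(s) = 20 - 5*s (G(s) = -5*(-2*2 + s) = -5*(-4 + s) = 20 - 5*s)
1/(o(53) + G(t(-4))) = 1/(71*53 + (20 - 5*(-8))) = 1/(3763 + (20 + 40)) = 1/(3763 + 60) = 1/3823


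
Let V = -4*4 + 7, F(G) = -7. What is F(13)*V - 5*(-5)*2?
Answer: 113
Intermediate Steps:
V = -9 (V = -16 + 7 = -9)
F(13)*V - 5*(-5)*2 = -7*(-9) - 5*(-5)*2 = 63 + 25*2 = 63 + 50 = 113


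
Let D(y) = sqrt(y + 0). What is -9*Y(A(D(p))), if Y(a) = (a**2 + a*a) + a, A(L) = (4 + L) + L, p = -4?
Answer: -36 - 612*I ≈ -36.0 - 612.0*I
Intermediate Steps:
D(y) = sqrt(y)
A(L) = 4 + 2*L
Y(a) = a + 2*a**2 (Y(a) = (a**2 + a**2) + a = 2*a**2 + a = a + 2*a**2)
-9*Y(A(D(p))) = -9*(4 + 2*sqrt(-4))*(1 + 2*(4 + 2*sqrt(-4))) = -9*(4 + 2*(2*I))*(1 + 2*(4 + 2*(2*I))) = -9*(4 + 4*I)*(1 + 2*(4 + 4*I)) = -9*(4 + 4*I)*(1 + (8 + 8*I)) = -9*(4 + 4*I)*(9 + 8*I)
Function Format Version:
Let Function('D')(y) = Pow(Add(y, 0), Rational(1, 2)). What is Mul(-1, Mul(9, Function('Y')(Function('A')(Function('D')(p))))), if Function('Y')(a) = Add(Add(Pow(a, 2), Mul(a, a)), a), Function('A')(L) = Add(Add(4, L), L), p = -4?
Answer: Add(-36, Mul(-612, I)) ≈ Add(-36.000, Mul(-612.00, I))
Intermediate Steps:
Function('D')(y) = Pow(y, Rational(1, 2))
Function('A')(L) = Add(4, Mul(2, L))
Function('Y')(a) = Add(a, Mul(2, Pow(a, 2))) (Function('Y')(a) = Add(Add(Pow(a, 2), Pow(a, 2)), a) = Add(Mul(2, Pow(a, 2)), a) = Add(a, Mul(2, Pow(a, 2))))
Mul(-1, Mul(9, Function('Y')(Function('A')(Function('D')(p))))) = Mul(-1, Mul(9, Mul(Add(4, Mul(2, Pow(-4, Rational(1, 2)))), Add(1, Mul(2, Add(4, Mul(2, Pow(-4, Rational(1, 2))))))))) = Mul(-1, Mul(9, Mul(Add(4, Mul(2, Mul(2, I))), Add(1, Mul(2, Add(4, Mul(2, Mul(2, I)))))))) = Mul(-1, Mul(9, Mul(Add(4, Mul(4, I)), Add(1, Mul(2, Add(4, Mul(4, I))))))) = Mul(-1, Mul(9, Mul(Add(4, Mul(4, I)), Add(1, Add(8, Mul(8, I)))))) = Mul(-1, Mul(9, Mul(Add(4, Mul(4, I)), Add(9, Mul(8, I))))) = Mul(-1, Mul(9, Add(4, Mul(4, I)), Add(9, Mul(8, I)))) = Mul(-9, Add(4, Mul(4, I)), Add(9, Mul(8, I)))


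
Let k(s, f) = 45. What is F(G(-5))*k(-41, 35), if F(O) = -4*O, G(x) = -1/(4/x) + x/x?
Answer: -405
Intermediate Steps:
G(x) = 1 - x/4 (G(x) = -x/4 + 1 = 1 - x/4)
F(G(-5))*k(-41, 35) = -4*(1 - ¼*(-5))*45 = -4*(1 + 5/4)*45 = -4*9/4*45 = -9*45 = -405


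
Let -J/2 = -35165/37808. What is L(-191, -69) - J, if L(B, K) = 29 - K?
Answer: 1817427/18904 ≈ 96.140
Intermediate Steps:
J = 35165/18904 (J = -(-70330)/37808 = -2*(-35165/37808) = 35165/18904 ≈ 1.8602)
L(-191, -69) - J = (29 - 1*(-69)) - 1*35165/18904 = (29 + 69) - 35165/18904 = 98 - 35165/18904 = 1817427/18904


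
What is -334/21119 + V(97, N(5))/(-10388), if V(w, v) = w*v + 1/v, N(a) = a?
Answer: -699823/11193070 ≈ -0.062523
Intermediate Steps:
V(w, v) = 1/v + v*w (V(w, v) = v*w + 1/v = 1/v + v*w)
-334/21119 + V(97, N(5))/(-10388) = -334/21119 + (1/5 + 5*97)/(-10388) = -334*1/21119 + (⅕ + 485)*(-1/10388) = -334/21119 + (2426/5)*(-1/10388) = -334/21119 - 1213/25970 = -699823/11193070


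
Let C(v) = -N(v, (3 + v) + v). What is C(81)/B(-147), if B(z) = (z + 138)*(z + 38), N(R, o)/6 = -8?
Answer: 16/327 ≈ 0.048930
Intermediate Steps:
N(R, o) = -48 (N(R, o) = 6*(-8) = -48)
C(v) = 48 (C(v) = -1*(-48) = 48)
B(z) = (38 + z)*(138 + z) (B(z) = (138 + z)*(38 + z) = (38 + z)*(138 + z))
C(81)/B(-147) = 48/(5244 + (-147)² + 176*(-147)) = 48/(5244 + 21609 - 25872) = 48/981 = 48*(1/981) = 16/327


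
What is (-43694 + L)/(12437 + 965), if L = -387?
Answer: -44081/13402 ≈ -3.2891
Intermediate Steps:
(-43694 + L)/(12437 + 965) = (-43694 - 387)/(12437 + 965) = -44081/13402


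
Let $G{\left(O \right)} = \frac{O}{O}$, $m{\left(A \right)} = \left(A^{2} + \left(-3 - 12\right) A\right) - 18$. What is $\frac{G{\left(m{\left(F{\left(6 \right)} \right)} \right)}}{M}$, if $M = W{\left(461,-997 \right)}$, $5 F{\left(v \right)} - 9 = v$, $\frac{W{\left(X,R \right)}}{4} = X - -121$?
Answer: $\frac{1}{2328} \approx 0.00042955$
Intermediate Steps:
$W{\left(X,R \right)} = 484 + 4 X$ ($W{\left(X,R \right)} = 4 \left(X - -121\right) = 4 \left(X + 121\right) = 4 \left(121 + X\right) = 484 + 4 X$)
$F{\left(v \right)} = \frac{9}{5} + \frac{v}{5}$
$M = 2328$ ($M = 484 + 4 \cdot 461 = 484 + 1844 = 2328$)
$m{\left(A \right)} = -18 + A^{2} - 15 A$ ($m{\left(A \right)} = \left(A^{2} - 15 A\right) - 18 = -18 + A^{2} - 15 A$)
$G{\left(O \right)} = 1$
$\frac{G{\left(m{\left(F{\left(6 \right)} \right)} \right)}}{M} = 1 \cdot \frac{1}{2328} = \frac{1}{2328}$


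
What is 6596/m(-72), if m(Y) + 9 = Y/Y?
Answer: -1649/2 ≈ -824.50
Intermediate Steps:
m(Y) = -8 (m(Y) = -9 + Y/Y = -9 + 1 = -8)
6596/m(-72) = 6596/(-8) = 6596*(-1/8) = -1649/2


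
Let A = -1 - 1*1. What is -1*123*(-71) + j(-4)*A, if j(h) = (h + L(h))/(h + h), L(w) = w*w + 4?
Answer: 8737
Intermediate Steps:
L(w) = 4 + w**2 (L(w) = w**2 + 4 = 4 + w**2)
A = -2 (A = -1 - 1 = -2)
j(h) = (4 + h + h**2)/(2*h) (j(h) = (h + (4 + h**2))/(h + h) = (4 + h + h**2)/((2*h)) = (4 + h + h**2)*(1/(2*h)) = (4 + h + h**2)/(2*h))
-1*123*(-71) + j(-4)*A = -1*123*(-71) + ((1/2)*(4 - 4 + (-4)**2)/(-4))*(-2) = -123*(-71) + ((1/2)*(-1/4)*(4 - 4 + 16))*(-2) = 8733 + ((1/2)*(-1/4)*16)*(-2) = 8733 - 2*(-2) = 8733 + 4 = 8737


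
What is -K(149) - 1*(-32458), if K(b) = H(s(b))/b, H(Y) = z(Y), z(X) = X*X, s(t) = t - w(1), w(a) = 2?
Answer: 4814633/149 ≈ 32313.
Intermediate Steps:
s(t) = -2 + t (s(t) = t - 1*2 = t - 2 = -2 + t)
z(X) = X**2
H(Y) = Y**2
K(b) = (-2 + b)**2/b
-K(149) - 1*(-32458) = -(-2 + 149)**2/149 - 1*(-32458) = -147**2/149 + 32458 = -21609/149 + 32458 = 4814633/149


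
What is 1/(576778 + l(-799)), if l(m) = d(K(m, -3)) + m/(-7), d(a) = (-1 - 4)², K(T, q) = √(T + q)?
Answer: 7/4038420 ≈ 1.7334e-6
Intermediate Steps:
d(a) = 25 (d(a) = (-5)² = 25)
l(m) = 25 - m/7 (l(m) = 25 + m/(-7) = 25 + m*(-⅐) = 25 - m/7)
1/(576778 + l(-799)) = 1/(576778 + (25 - ⅐*(-799))) = 1/(576778 + (25 + 799/7)) = 1/(576778 + 974/7) = 1/(4038420/7) = 7/4038420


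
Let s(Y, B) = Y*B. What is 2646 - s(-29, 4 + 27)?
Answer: 3545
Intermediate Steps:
s(Y, B) = B*Y
2646 - s(-29, 4 + 27) = 2646 - (4 + 27)*(-29) = 2646 - 31*(-29) = 2646 - 1*(-899) = 2646 + 899 = 3545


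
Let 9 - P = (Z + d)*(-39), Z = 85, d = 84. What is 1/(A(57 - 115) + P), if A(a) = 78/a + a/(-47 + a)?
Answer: 3045/20094587 ≈ 0.00015153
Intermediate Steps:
P = 6600 (P = 9 - (85 + 84)*(-39) = 9 - 169*(-39) = 9 - 1*(-6591) = 9 + 6591 = 6600)
1/(A(57 - 115) + P) = 1/((-3666 + (57 - 115)² + 78*(57 - 115))/((57 - 115)*(-47 + (57 - 115))) + 6600) = 1/((-3666 + (-58)² + 78*(-58))/((-58)*(-47 - 58)) + 6600) = 1/(-1/58*(-3666 + 3364 - 4524)/(-105) + 6600) = 1/(-1/58*(-1/105)*(-4826) + 6600) = 1/(-2413/3045 + 6600) = 1/(20094587/3045) = 3045/20094587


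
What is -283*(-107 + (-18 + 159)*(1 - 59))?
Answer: 2344655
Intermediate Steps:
-283*(-107 + (-18 + 159)*(1 - 59)) = -283*(-107 + 141*(-58)) = -283*(-107 - 8178) = -283*(-8285) = 2344655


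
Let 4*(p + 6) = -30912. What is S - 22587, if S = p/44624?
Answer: -503965011/22312 ≈ -22587.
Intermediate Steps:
p = -7734 (p = -6 + (¼)*(-30912) = -6 - 7728 = -7734)
S = -3867/22312 (S = -7734/44624 = -7734*1/44624 = -3867/22312 ≈ -0.17331)
S - 22587 = -3867/22312 - 22587 = -503965011/22312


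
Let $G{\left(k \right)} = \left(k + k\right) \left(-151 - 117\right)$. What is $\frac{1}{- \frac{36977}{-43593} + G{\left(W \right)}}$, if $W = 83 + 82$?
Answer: $- \frac{43593}{3855327943} \approx -1.1307 \cdot 10^{-5}$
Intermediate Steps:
$W = 165$
$G{\left(k \right)} = - 536 k$ ($G{\left(k \right)} = 2 k \left(-268\right) = - 536 k$)
$\frac{1}{- \frac{36977}{-43593} + G{\left(W \right)}} = \frac{1}{- \frac{36977}{-43593} - 88440} = \frac{1}{\left(-36977\right) \left(- \frac{1}{43593}\right) - 88440} = \frac{1}{\frac{36977}{43593} - 88440} = \frac{1}{- \frac{3855327943}{43593}} = - \frac{43593}{3855327943}$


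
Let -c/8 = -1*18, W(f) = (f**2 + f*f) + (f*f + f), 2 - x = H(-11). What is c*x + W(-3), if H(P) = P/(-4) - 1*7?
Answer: 924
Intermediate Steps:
H(P) = -7 - P/4 (H(P) = P*(-1/4) - 7 = -P/4 - 7 = -7 - P/4)
x = 25/4 (x = 2 - (-7 - 1/4*(-11)) = 2 - (-7 + 11/4) = 2 - 1*(-17/4) = 2 + 17/4 = 25/4 ≈ 6.2500)
W(f) = f + 3*f**2 (W(f) = (f**2 + f**2) + (f**2 + f) = 2*f**2 + (f + f**2) = f + 3*f**2)
c = 144 (c = -(-8)*18 = -8*(-18) = 144)
c*x + W(-3) = 144*(25/4) - 3*(1 + 3*(-3)) = 900 - 3*(1 - 9) = 900 - 3*(-8) = 900 + 24 = 924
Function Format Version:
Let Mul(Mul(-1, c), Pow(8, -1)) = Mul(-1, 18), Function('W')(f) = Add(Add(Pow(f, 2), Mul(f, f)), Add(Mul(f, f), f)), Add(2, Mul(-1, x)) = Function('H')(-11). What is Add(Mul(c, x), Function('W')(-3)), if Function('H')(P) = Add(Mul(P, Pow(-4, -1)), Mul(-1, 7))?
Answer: 924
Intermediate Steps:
Function('H')(P) = Add(-7, Mul(Rational(-1, 4), P)) (Function('H')(P) = Add(Mul(P, Rational(-1, 4)), -7) = Add(Mul(Rational(-1, 4), P), -7) = Add(-7, Mul(Rational(-1, 4), P)))
x = Rational(25, 4) (x = Add(2, Mul(-1, Add(-7, Mul(Rational(-1, 4), -11)))) = Add(2, Mul(-1, Add(-7, Rational(11, 4)))) = Add(2, Mul(-1, Rational(-17, 4))) = Add(2, Rational(17, 4)) = Rational(25, 4) ≈ 6.2500)
Function('W')(f) = Add(f, Mul(3, Pow(f, 2))) (Function('W')(f) = Add(Add(Pow(f, 2), Pow(f, 2)), Add(Pow(f, 2), f)) = Add(Mul(2, Pow(f, 2)), Add(f, Pow(f, 2))) = Add(f, Mul(3, Pow(f, 2))))
c = 144 (c = Mul(-8, Mul(-1, 18)) = Mul(-8, -18) = 144)
Add(Mul(c, x), Function('W')(-3)) = Add(Mul(144, Rational(25, 4)), Mul(-3, Add(1, Mul(3, -3)))) = Add(900, Mul(-3, Add(1, -9))) = Add(900, Mul(-3, -8)) = Add(900, 24) = 924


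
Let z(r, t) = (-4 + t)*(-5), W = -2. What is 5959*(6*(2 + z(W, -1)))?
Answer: 965358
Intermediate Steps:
z(r, t) = 20 - 5*t
5959*(6*(2 + z(W, -1))) = 5959*(6*(2 + (20 - 5*(-1)))) = 5959*(6*(2 + (20 + 5))) = 5959*(6*(2 + 25)) = 5959*(6*27) = 5959*162 = 965358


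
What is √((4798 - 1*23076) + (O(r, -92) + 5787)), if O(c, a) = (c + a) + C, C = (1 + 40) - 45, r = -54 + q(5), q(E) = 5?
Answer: 18*I*√39 ≈ 112.41*I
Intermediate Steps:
r = -49 (r = -54 + 5 = -49)
C = -4 (C = 41 - 45 = -4)
O(c, a) = -4 + a + c (O(c, a) = (c + a) - 4 = (a + c) - 4 = -4 + a + c)
√((4798 - 1*23076) + (O(r, -92) + 5787)) = √((4798 - 1*23076) + ((-4 - 92 - 49) + 5787)) = √((4798 - 23076) + (-145 + 5787)) = √(-18278 + 5642) = √(-12636) = 18*I*√39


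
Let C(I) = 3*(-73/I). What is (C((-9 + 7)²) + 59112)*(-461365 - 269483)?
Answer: -43161873048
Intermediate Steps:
C(I) = -219/I
(C((-9 + 7)²) + 59112)*(-461365 - 269483) = (-219/(-9 + 7)² + 59112)*(-461365 - 269483) = (-219/((-2)²) + 59112)*(-730848) = (-219/4 + 59112)*(-730848) = (236229/4)*(-730848) = -43161873048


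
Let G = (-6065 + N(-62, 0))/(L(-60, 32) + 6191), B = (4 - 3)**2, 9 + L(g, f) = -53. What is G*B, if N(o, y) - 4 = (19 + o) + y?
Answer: -6104/6129 ≈ -0.99592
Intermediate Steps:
L(g, f) = -62 (L(g, f) = -9 - 53 = -62)
N(o, y) = 23 + o + y (N(o, y) = 4 + ((19 + o) + y) = 4 + (19 + o + y) = 23 + o + y)
B = 1 (B = 1**2 = 1)
G = -6104/6129 (G = (-6065 + (23 - 62 + 0))/(-62 + 6191) = (-6065 - 39)/6129 = -6104*1/6129 = -6104/6129 ≈ -0.99592)
G*B = -6104/6129*1 = -6104/6129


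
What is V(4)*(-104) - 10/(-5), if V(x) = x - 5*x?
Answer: 1666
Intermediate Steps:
V(x) = -4*x
V(4)*(-104) - 10/(-5) = -4*4*(-104) - 10/(-5) = -16*(-104) - ⅕*(-10) = 1664 + 2 = 1666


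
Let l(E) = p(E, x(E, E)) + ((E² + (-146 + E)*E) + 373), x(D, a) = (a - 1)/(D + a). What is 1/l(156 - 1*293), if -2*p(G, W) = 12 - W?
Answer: 274/15866587 ≈ 1.7269e-5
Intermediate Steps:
x(D, a) = (-1 + a)/(D + a)
p(G, W) = -6 + W/2 (p(G, W) = -(12 - W)/2 = -6 + W/2)
l(E) = 367 + E² + E*(-146 + E) + (-1 + E)/(4*E) (l(E) = (-6 + ((-1 + E)/(E + E))/2) + ((E² + (-146 + E)*E) + 373) = (-6 + ((-1 + E)/((2*E)))/2) + ((E² + E*(-146 + E)) + 373) = (-6 + ((1/(2*E))*(-1 + E))/2) + (373 + E² + E*(-146 + E)) = (-6 + ((-1 + E)/(2*E))/2) + (373 + E² + E*(-146 + E)) = (-6 + (-1 + E)/(4*E)) + (373 + E² + E*(-146 + E)) = 367 + E² + E*(-146 + E) + (-1 + E)/(4*E))
1/l(156 - 1*293) = 1/(1469/4 - 146*(156 - 1*293) + 2*(156 - 1*293)² - 1/(4*(156 - 1*293))) = 1/(1469/4 - 146*(156 - 293) + 2*(156 - 293)² - 1/(4*(156 - 293))) = 1/(1469/4 - 146*(-137) + 2*(-137)² - ¼/(-137)) = 1/(1469/4 + 20002 + 2*18769 - ¼*(-1/137)) = 1/(1469/4 + 20002 + 37538 + 1/548) = 1/(15866587/274) = 274/15866587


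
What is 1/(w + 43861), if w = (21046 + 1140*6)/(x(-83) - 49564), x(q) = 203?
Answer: 49361/2164994935 ≈ 2.2800e-5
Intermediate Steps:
w = -27886/49361 (w = (21046 + 1140*6)/(203 - 49564) = (21046 + 6840)/(-49361) = 27886*(-1/49361) = -27886/49361 ≈ -0.56494)
1/(w + 43861) = 1/(-27886/49361 + 43861) = 1/(2164994935/49361) = 49361/2164994935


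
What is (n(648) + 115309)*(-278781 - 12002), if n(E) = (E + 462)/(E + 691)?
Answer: -44896854781163/1339 ≈ -3.3530e+10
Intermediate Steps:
n(E) = (462 + E)/(691 + E)
(n(648) + 115309)*(-278781 - 12002) = ((462 + 648)/(691 + 648) + 115309)*(-278781 - 12002) = (1110/1339 + 115309)*(-290783) = (154399861/1339)*(-290783) = -44896854781163/1339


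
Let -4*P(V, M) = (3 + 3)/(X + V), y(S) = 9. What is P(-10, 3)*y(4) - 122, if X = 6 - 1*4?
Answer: -1925/16 ≈ -120.31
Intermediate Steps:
X = 2 (X = 6 - 4 = 2)
P(V, M) = -3/(2*(2 + V)) (P(V, M) = -(3 + 3)/(4*(2 + V)) = -3/(2*(2 + V)))
P(-10, 3)*y(4) - 122 = -3/(4 + 2*(-10))*9 - 122 = -3/(4 - 20)*9 - 122 = -3/(-16)*9 - 122 = -3*(-1/16)*9 - 122 = (3/16)*9 - 122 = 27/16 - 122 = -1925/16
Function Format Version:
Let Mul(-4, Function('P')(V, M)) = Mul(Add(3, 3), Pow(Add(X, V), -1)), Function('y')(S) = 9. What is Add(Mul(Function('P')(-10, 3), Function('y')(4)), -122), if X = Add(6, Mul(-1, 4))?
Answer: Rational(-1925, 16) ≈ -120.31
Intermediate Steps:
X = 2 (X = Add(6, -4) = 2)
Function('P')(V, M) = Mul(Rational(-3, 2), Pow(Add(2, V), -1)) (Function('P')(V, M) = Mul(Rational(-1, 4), Mul(Add(3, 3), Pow(Add(2, V), -1))) = Mul(Rational(-1, 4), Mul(6, Pow(Add(2, V), -1))) = Mul(Rational(-3, 2), Pow(Add(2, V), -1)))
Add(Mul(Function('P')(-10, 3), Function('y')(4)), -122) = Add(Mul(Mul(-3, Pow(Add(4, Mul(2, -10)), -1)), 9), -122) = Add(Mul(Mul(-3, Pow(Add(4, -20), -1)), 9), -122) = Add(Mul(Mul(-3, Pow(-16, -1)), 9), -122) = Add(Mul(Mul(-3, Rational(-1, 16)), 9), -122) = Add(Mul(Rational(3, 16), 9), -122) = Add(Rational(27, 16), -122) = Rational(-1925, 16)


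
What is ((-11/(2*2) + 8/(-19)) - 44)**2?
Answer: 12852225/5776 ≈ 2225.1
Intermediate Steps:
((-11/(2*2) + 8/(-19)) - 44)**2 = ((-11/4 + 8*(-1/19)) - 44)**2 = ((-11*1/4 - 8/19) - 44)**2 = ((-11/4 - 8/19) - 44)**2 = (-241/76 - 44)**2 = (-3585/76)**2 = 12852225/5776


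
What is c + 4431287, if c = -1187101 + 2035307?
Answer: 5279493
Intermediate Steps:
c = 848206
c + 4431287 = 848206 + 4431287 = 5279493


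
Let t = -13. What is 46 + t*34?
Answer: -396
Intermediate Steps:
46 + t*34 = 46 - 13*34 = 46 - 442 = -396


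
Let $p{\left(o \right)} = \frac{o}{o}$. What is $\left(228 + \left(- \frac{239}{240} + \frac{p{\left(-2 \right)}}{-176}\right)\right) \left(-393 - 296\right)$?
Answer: $- \frac{103225291}{660} \approx -1.564 \cdot 10^{5}$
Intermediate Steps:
$p{\left(o \right)} = 1$
$\left(228 + \left(- \frac{239}{240} + \frac{p{\left(-2 \right)}}{-176}\right)\right) \left(-393 - 296\right) = \left(228 + \left(- \frac{239}{240} + 1 \frac{1}{-176}\right)\right) \left(-393 - 296\right) = \left(228 + \left(\left(-239\right) \frac{1}{240} + 1 \left(- \frac{1}{176}\right)\right)\right) \left(-689\right) = \left(228 - \frac{661}{660}\right) \left(-689\right) = \frac{149819}{660} \left(-689\right) = - \frac{103225291}{660}$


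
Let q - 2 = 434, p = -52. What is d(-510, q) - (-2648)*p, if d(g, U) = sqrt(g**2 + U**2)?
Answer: -137696 + 2*sqrt(112549) ≈ -1.3703e+5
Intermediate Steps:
q = 436 (q = 2 + 434 = 436)
d(g, U) = sqrt(U**2 + g**2)
d(-510, q) - (-2648)*p = sqrt(436**2 + (-510)**2) - (-2648)*(-52) = sqrt(190096 + 260100) - 1*137696 = sqrt(450196) - 137696 = 2*sqrt(112549) - 137696 = -137696 + 2*sqrt(112549)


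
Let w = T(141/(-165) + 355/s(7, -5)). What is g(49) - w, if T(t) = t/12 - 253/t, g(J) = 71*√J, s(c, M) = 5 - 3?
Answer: 4135561693/8549640 ≈ 483.71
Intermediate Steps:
s(c, M) = 2
T(t) = -253/t + t/12 (T(t) = t*(1/12) - 253/t = t/12 - 253/t = -253/t + t/12)
w = 113609387/8549640 (w = -253/(141/(-165) + 355/2) + (141/(-165) + 355/2)/12 = -253/(141*(-1/165) + 355*(½)) + (141*(-1/165) + 355*(½))/12 = -253/(-47/55 + 355/2) + (-47/55 + 355/2)/12 = -253/19431/110 + (1/12)*(19431/110) = -253*110/19431 + 6477/440 = -27830/19431 + 6477/440 = 113609387/8549640 ≈ 13.288)
g(49) - w = 71*√49 - 1*113609387/8549640 = 71*7 - 113609387/8549640 = 497 - 113609387/8549640 = 4135561693/8549640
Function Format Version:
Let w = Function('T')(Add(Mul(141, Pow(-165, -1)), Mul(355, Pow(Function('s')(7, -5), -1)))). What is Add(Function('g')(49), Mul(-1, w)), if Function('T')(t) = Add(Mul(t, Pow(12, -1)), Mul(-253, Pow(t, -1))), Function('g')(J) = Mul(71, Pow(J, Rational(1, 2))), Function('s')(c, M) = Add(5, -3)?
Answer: Rational(4135561693, 8549640) ≈ 483.71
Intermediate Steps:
Function('s')(c, M) = 2
Function('T')(t) = Add(Mul(-253, Pow(t, -1)), Mul(Rational(1, 12), t)) (Function('T')(t) = Add(Mul(t, Rational(1, 12)), Mul(-253, Pow(t, -1))) = Add(Mul(Rational(1, 12), t), Mul(-253, Pow(t, -1))) = Add(Mul(-253, Pow(t, -1)), Mul(Rational(1, 12), t)))
w = Rational(113609387, 8549640) (w = Add(Mul(-253, Pow(Add(Mul(141, Pow(-165, -1)), Mul(355, Pow(2, -1))), -1)), Mul(Rational(1, 12), Add(Mul(141, Pow(-165, -1)), Mul(355, Pow(2, -1))))) = Add(Mul(-253, Pow(Add(Mul(141, Rational(-1, 165)), Mul(355, Rational(1, 2))), -1)), Mul(Rational(1, 12), Add(Mul(141, Rational(-1, 165)), Mul(355, Rational(1, 2))))) = Add(Mul(-253, Pow(Add(Rational(-47, 55), Rational(355, 2)), -1)), Mul(Rational(1, 12), Add(Rational(-47, 55), Rational(355, 2)))) = Add(Mul(-253, Pow(Rational(19431, 110), -1)), Mul(Rational(1, 12), Rational(19431, 110))) = Add(Mul(-253, Rational(110, 19431)), Rational(6477, 440)) = Add(Rational(-27830, 19431), Rational(6477, 440)) = Rational(113609387, 8549640) ≈ 13.288)
Add(Function('g')(49), Mul(-1, w)) = Add(Mul(71, Pow(49, Rational(1, 2))), Mul(-1, Rational(113609387, 8549640))) = Add(Mul(71, 7), Rational(-113609387, 8549640)) = Add(497, Rational(-113609387, 8549640)) = Rational(4135561693, 8549640)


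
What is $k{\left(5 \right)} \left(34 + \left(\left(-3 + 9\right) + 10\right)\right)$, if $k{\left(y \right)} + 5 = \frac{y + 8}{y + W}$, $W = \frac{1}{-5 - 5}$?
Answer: $- \frac{5750}{49} \approx -117.35$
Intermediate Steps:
$W = - \frac{1}{10}$ ($W = \frac{1}{-10} = - \frac{1}{10} \approx -0.1$)
$k{\left(y \right)} = -5 + \frac{8 + y}{- \frac{1}{10} + y}$ ($k{\left(y \right)} = -5 + \frac{y + 8}{y - \frac{1}{10}} = -5 + \frac{8 + y}{- \frac{1}{10} + y}$)
$k{\left(5 \right)} \left(34 + \left(\left(-3 + 9\right) + 10\right)\right) = \frac{5 \left(17 - 40\right)}{-1 + 10 \cdot 5} \left(34 + \left(\left(-3 + 9\right) + 10\right)\right) = \frac{5 \left(17 - 40\right)}{-1 + 50} \left(34 + \left(6 + 10\right)\right) = 5 \cdot \frac{1}{49} \left(-23\right) \left(34 + 16\right) = 5 \cdot \frac{1}{49} \left(-23\right) 50 = \left(- \frac{115}{49}\right) 50 = - \frac{5750}{49}$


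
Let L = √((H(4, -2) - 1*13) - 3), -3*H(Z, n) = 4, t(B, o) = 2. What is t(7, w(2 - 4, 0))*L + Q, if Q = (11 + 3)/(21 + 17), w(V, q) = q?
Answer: 7/19 + 4*I*√39/3 ≈ 0.36842 + 8.3267*I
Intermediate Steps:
H(Z, n) = -4/3 (H(Z, n) = -⅓*4 = -4/3)
L = 2*I*√39/3 (L = √((-4/3 - 1*13) - 3) = √((-4/3 - 13) - 3) = √(-43/3 - 3) = √(-52/3) = 2*I*√39/3 ≈ 4.1633*I)
Q = 7/19 (Q = 14/38 = 14*(1/38) = 7/19 ≈ 0.36842)
t(7, w(2 - 4, 0))*L + Q = 2*(2*I*√39/3) + 7/19 = 4*I*√39/3 + 7/19 = 7/19 + 4*I*√39/3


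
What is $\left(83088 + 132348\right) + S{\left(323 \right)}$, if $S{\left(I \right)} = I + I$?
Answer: $216082$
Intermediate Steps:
$S{\left(I \right)} = 2 I$
$\left(83088 + 132348\right) + S{\left(323 \right)} = \left(83088 + 132348\right) + 2 \cdot 323 = 215436 + 646 = 216082$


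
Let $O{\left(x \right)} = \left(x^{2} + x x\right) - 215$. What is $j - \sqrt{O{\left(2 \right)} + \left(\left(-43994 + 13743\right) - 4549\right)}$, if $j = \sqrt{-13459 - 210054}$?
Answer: $i \left(\sqrt{223513} - \sqrt{35007}\right) \approx 285.67 i$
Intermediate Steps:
$O{\left(x \right)} = -215 + 2 x^{2}$ ($O{\left(x \right)} = \left(x^{2} + x^{2}\right) - 215 = 2 x^{2} - 215 = -215 + 2 x^{2}$)
$j = i \sqrt{223513}$ ($j = \sqrt{-223513} = i \sqrt{223513} \approx 472.77 i$)
$j - \sqrt{O{\left(2 \right)} + \left(\left(-43994 + 13743\right) - 4549\right)} = i \sqrt{223513} - \sqrt{\left(-215 + 2 \cdot 2^{2}\right) + \left(\left(-43994 + 13743\right) - 4549\right)} = i \sqrt{223513} - \sqrt{\left(-215 + 2 \cdot 4\right) - 34800} = i \sqrt{223513} - \sqrt{\left(-215 + 8\right) - 34800} = i \sqrt{223513} - \sqrt{-207 - 34800} = i \sqrt{223513} - \sqrt{-35007} = i \sqrt{223513} - i \sqrt{35007}$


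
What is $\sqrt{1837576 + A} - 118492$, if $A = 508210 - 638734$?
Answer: $-118492 + 2 \sqrt{426763} \approx -1.1719 \cdot 10^{5}$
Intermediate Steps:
$A = -130524$ ($A = 508210 - 638734 = -130524$)
$\sqrt{1837576 + A} - 118492 = \sqrt{1837576 - 130524} - 118492 = \sqrt{1707052} - 118492 = 2 \sqrt{426763} - 118492 = -118492 + 2 \sqrt{426763}$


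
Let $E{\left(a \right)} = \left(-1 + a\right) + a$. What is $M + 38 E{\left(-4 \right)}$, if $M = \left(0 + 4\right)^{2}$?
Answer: $-326$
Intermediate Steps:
$E{\left(a \right)} = -1 + 2 a$
$M = 16$ ($M = 4^{2} = 16$)
$M + 38 E{\left(-4 \right)} = 16 + 38 \left(-1 + 2 \left(-4\right)\right) = 16 + 38 \left(-1 - 8\right) = 16 + 38 \left(-9\right) = 16 - 342 = -326$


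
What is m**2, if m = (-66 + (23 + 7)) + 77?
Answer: 1681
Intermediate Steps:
m = 41 (m = (-66 + 30) + 77 = -36 + 77 = 41)
m**2 = 41**2 = 1681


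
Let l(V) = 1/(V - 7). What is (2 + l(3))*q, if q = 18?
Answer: 63/2 ≈ 31.500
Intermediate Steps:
l(V) = 1/(-7 + V)
(2 + l(3))*q = (2 + 1/(-7 + 3))*18 = (2 + 1/(-4))*18 = (2 - ¼)*18 = (7/4)*18 = 63/2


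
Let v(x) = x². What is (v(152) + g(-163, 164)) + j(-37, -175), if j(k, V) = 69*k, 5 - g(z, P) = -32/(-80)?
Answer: 102778/5 ≈ 20556.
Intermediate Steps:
g(z, P) = 23/5 (g(z, P) = 5 - (-32)/(-80) = 5 - (-32)*(-1)/80 = 5 - 1*⅖ = 5 - ⅖ = 23/5)
(v(152) + g(-163, 164)) + j(-37, -175) = (152² + 23/5) + 69*(-37) = (23104 + 23/5) - 2553 = 115543/5 - 2553 = 102778/5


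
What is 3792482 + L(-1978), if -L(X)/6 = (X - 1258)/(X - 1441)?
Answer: 12966476542/3419 ≈ 3.7925e+6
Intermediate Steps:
L(X) = -6*(-1258 + X)/(-1441 + X) (L(X) = -6*(X - 1258)/(X - 1441) = -6*(-1258 + X)/(-1441 + X))
3792482 + L(-1978) = 3792482 + 6*(1258 - 1*(-1978))/(-1441 - 1978) = 3792482 + 6*(1258 + 1978)/(-3419) = 3792482 + 6*(-1/3419)*3236 = 3792482 - 19416/3419 = 12966476542/3419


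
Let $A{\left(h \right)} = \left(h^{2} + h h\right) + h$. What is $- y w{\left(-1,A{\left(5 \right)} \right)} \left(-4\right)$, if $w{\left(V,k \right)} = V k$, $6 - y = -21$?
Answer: $-5940$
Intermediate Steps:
$y = 27$ ($y = 6 - -21 = 6 + 21 = 27$)
$A{\left(h \right)} = h + 2 h^{2}$ ($A{\left(h \right)} = \left(h^{2} + h^{2}\right) + h = 2 h^{2} + h = h + 2 h^{2}$)
$- y w{\left(-1,A{\left(5 \right)} \right)} \left(-4\right) = \left(-1\right) 27 \left(- 5 \left(1 + 2 \cdot 5\right)\right) \left(-4\right) = - 27 \left(- 5 \left(1 + 10\right)\right) \left(-4\right) = - 27 \left(- 5 \cdot 11\right) \left(-4\right) = - 27 \left(\left(-1\right) 55\right) \left(-4\right) = \left(-27\right) \left(-55\right) \left(-4\right) = 1485 \left(-4\right) = -5940$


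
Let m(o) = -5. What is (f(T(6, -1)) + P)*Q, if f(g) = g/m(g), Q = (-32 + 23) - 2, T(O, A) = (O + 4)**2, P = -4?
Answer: 264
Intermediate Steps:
T(O, A) = (4 + O)**2
Q = -11 (Q = -9 - 2 = -11)
f(g) = -g/5 (f(g) = g/(-5) = g*(-1/5) = -g/5)
(f(T(6, -1)) + P)*Q = (-(4 + 6)**2/5 - 4)*(-11) = (-1/5*10**2 - 4)*(-11) = (-1/5*100 - 4)*(-11) = (-20 - 4)*(-11) = -24*(-11) = 264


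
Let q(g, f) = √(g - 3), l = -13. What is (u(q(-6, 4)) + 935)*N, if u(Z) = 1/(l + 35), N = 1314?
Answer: 13515147/11 ≈ 1.2287e+6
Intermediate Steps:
q(g, f) = √(-3 + g)
u(Z) = 1/22 (u(Z) = 1/(-13 + 35) = 1/22)
(u(q(-6, 4)) + 935)*N = (1/22 + 935)*1314 = (20571/22)*1314 = 13515147/11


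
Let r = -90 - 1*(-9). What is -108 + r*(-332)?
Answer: 26784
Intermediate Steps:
r = -81 (r = -90 + 9 = -81)
-108 + r*(-332) = -108 - 81*(-332) = -108 + 26892 = 26784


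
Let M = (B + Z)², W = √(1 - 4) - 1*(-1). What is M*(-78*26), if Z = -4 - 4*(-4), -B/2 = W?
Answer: -178464 + 81120*I*√3 ≈ -1.7846e+5 + 1.405e+5*I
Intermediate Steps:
W = 1 + I*√3 (W = √(-3) + 1 = I*√3 + 1 = 1 + I*√3 ≈ 1.0 + 1.732*I)
B = -2 - 2*I*√3 (B = -2*(1 + I*√3) = -2 - 2*I*√3 ≈ -2.0 - 3.4641*I)
Z = 12 (Z = -4 + 16 = 12)
M = (10 - 2*I*√3)² (M = ((-2 - 2*I*√3) + 12)² = (10 - 2*I*√3)² ≈ 88.0 - 69.282*I)
M*(-78*26) = (88 - 40*I*√3)*(-78*26) = (88 - 40*I*√3)*(-2028) = -178464 + 81120*I*√3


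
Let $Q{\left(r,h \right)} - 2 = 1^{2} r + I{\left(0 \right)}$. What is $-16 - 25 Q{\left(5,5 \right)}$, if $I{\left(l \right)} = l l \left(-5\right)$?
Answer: $-191$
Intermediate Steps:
$I{\left(l \right)} = - 5 l^{2}$ ($I{\left(l \right)} = l^{2} \left(-5\right) = - 5 l^{2}$)
$Q{\left(r,h \right)} = 2 + r$ ($Q{\left(r,h \right)} = 2 + \left(1^{2} r - 5 \cdot 0^{2}\right) = 2 + \left(1 r - 0\right) = 2 + \left(r + 0\right) = 2 + r$)
$-16 - 25 Q{\left(5,5 \right)} = -16 - 25 \left(2 + 5\right) = -16 - 175 = -191$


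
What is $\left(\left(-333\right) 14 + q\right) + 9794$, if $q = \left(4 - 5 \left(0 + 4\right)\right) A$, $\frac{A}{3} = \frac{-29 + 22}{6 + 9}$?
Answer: $\frac{25772}{5} \approx 5154.4$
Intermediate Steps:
$A = - \frac{7}{5}$ ($A = 3 \frac{-29 + 22}{6 + 9} = 3 \left(- \frac{7}{15}\right) = - \frac{7}{5} \approx -1.4$)
$q = \frac{112}{5}$ ($q = \left(4 - 5 \left(0 + 4\right)\right) \left(- \frac{7}{5}\right) = \left(4 - 20\right) \left(- \frac{7}{5}\right) = \left(-16\right) \left(- \frac{7}{5}\right) = \frac{112}{5} \approx 22.4$)
$\left(\left(-333\right) 14 + q\right) + 9794 = \left(\left(-333\right) 14 + \frac{112}{5}\right) + 9794 = \left(-4662 + \frac{112}{5}\right) + 9794 = - \frac{23198}{5} + 9794 = \frac{25772}{5}$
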